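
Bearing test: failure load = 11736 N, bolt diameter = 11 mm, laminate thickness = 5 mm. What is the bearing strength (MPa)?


sigma_br = F/(d*h) = 11736/(11*5) = 213.4 MPa

213.4 MPa


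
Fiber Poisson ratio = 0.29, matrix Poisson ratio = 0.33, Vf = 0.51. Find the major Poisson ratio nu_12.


nu_12 = nu_f*Vf + nu_m*(1-Vf) = 0.29*0.51 + 0.33*0.49 = 0.3096

0.3096


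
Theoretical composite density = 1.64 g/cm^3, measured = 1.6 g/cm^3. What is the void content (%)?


Void% = (rho_theo - rho_actual)/rho_theo * 100 = (1.64 - 1.6)/1.64 * 100 = 2.44%

2.44%


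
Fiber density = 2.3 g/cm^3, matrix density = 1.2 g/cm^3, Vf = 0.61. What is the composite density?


rho_c = rho_f*Vf + rho_m*(1-Vf) = 2.3*0.61 + 1.2*0.39 = 1.871 g/cm^3

1.871 g/cm^3


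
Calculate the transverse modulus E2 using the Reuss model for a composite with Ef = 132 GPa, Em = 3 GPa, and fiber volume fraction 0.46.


1/E2 = Vf/Ef + (1-Vf)/Em = 0.46/132 + 0.54/3
E2 = 5.45 GPa

5.45 GPa


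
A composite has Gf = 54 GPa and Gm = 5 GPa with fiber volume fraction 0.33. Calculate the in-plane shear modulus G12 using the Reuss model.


1/G12 = Vf/Gf + (1-Vf)/Gm = 0.33/54 + 0.67/5
G12 = 7.14 GPa

7.14 GPa


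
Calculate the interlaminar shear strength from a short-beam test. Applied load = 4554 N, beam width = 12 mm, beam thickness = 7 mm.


ILSS = 3F/(4bh) = 3*4554/(4*12*7) = 40.66 MPa

40.66 MPa


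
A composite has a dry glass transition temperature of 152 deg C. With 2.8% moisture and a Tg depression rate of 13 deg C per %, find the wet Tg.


Tg_wet = Tg_dry - k*moisture = 152 - 13*2.8 = 115.6 deg C

115.6 deg C


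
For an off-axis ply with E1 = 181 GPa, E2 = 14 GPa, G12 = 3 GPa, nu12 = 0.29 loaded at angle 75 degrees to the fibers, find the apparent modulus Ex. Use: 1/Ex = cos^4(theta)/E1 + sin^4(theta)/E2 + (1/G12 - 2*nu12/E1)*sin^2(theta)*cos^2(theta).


cos^4(75) = 0.004487, sin^4(75) = 0.870513, sin^2(75)*cos^2(75) = 0.0625
1/G12 - 2*nu12/E1 = 1/3 - 2*0.29/181 = 0.330129 GPa^-1
1/Ex = 0.004487/181 + 0.870513/14 + 0.330129*0.0625 = 0.0828373 GPa^-1
Ex = 12.07 GPa

12.07 GPa


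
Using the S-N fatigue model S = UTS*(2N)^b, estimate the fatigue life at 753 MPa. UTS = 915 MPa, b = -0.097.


N = 0.5 * (S/UTS)^(1/b) = 0.5 * (753/915)^(1/-0.097) = 3.7274 cycles

3.7274 cycles


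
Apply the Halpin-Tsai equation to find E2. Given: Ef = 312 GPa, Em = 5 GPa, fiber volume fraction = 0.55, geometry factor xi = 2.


eta = (Ef/Em - 1)/(Ef/Em + xi) = (62.4 - 1)/(62.4 + 2) = 0.9534
E2 = Em*(1+xi*eta*Vf)/(1-eta*Vf) = 21.54 GPa

21.54 GPa


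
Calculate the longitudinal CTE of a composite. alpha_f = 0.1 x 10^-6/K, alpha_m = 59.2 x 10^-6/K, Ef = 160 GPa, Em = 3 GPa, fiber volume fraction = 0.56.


E1 = Ef*Vf + Em*(1-Vf) = 90.92
alpha_1 = (alpha_f*Ef*Vf + alpha_m*Em*(1-Vf))/E1 = 0.96 x 10^-6/K

0.96 x 10^-6/K


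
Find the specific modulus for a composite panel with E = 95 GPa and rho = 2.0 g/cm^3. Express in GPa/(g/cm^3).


Specific stiffness = E/rho = 95/2.0 = 47.5 GPa/(g/cm^3)

47.5 GPa/(g/cm^3)


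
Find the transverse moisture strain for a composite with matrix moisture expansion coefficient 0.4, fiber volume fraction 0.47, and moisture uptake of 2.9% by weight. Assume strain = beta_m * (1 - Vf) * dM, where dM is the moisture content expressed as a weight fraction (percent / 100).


dM = 2.9/100 = 0.029
strain = beta_m * (1-Vf) * dM = 0.4 * 0.53 * 0.029 = 0.006148

0.006148


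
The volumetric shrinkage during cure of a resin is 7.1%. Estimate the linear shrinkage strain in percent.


Linear shrinkage ≈ vol_shrink/3 = 7.1/3 = 2.367%

2.367%


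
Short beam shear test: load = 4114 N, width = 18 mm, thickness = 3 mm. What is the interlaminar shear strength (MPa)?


ILSS = 3F/(4bh) = 3*4114/(4*18*3) = 57.14 MPa

57.14 MPa


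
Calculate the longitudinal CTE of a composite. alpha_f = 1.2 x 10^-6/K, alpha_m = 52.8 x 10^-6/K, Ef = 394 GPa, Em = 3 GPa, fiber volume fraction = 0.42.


E1 = Ef*Vf + Em*(1-Vf) = 167.22
alpha_1 = (alpha_f*Ef*Vf + alpha_m*Em*(1-Vf))/E1 = 1.74 x 10^-6/K

1.74 x 10^-6/K


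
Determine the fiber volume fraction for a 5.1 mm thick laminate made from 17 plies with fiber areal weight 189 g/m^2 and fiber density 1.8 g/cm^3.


Vf = n * FAW / (rho_f * h * 1000) = 17 * 189 / (1.8 * 5.1 * 1000) = 0.35

0.35


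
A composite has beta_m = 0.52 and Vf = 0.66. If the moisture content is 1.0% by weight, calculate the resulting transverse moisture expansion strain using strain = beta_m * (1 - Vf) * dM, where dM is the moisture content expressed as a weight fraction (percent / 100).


dM = 1.0/100 = 0.01
strain = beta_m * (1-Vf) * dM = 0.52 * 0.34 * 0.01 = 0.001768

0.001768


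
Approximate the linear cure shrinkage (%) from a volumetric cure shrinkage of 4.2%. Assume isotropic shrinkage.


Linear shrinkage ≈ vol_shrink/3 = 4.2/3 = 1.4%

1.4%


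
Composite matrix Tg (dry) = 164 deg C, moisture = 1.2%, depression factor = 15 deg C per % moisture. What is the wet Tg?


Tg_wet = Tg_dry - k*moisture = 164 - 15*1.2 = 146.0 deg C

146.0 deg C


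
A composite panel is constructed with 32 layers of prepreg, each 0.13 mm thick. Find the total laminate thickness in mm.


h = n * t_ply = 32 * 0.13 = 4.16 mm

4.16 mm


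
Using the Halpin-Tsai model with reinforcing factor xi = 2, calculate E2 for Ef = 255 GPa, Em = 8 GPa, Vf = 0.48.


eta = (Ef/Em - 1)/(Ef/Em + xi) = (31.875 - 1)/(31.875 + 2) = 0.9114
E2 = Em*(1+xi*eta*Vf)/(1-eta*Vf) = 26.67 GPa

26.67 GPa


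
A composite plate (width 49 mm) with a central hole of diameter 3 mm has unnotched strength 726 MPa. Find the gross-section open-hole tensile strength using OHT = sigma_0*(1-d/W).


OHT = sigma_0*(1-d/W) = 726*(1-3/49) = 681.6 MPa

681.6 MPa


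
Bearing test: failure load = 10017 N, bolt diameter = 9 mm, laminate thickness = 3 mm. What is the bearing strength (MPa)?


sigma_br = F/(d*h) = 10017/(9*3) = 371.0 MPa

371.0 MPa


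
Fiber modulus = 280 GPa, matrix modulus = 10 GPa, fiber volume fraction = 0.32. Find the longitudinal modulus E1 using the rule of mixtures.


E1 = Ef*Vf + Em*(1-Vf) = 280*0.32 + 10*0.68 = 96.4 GPa

96.4 GPa


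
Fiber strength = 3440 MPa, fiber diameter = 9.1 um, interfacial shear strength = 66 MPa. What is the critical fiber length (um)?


Lc = sigma_f * d / (2 * tau_i) = 3440 * 9.1 / (2 * 66) = 237.2 um

237.2 um


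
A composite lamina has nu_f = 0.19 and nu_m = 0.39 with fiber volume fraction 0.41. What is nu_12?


nu_12 = nu_f*Vf + nu_m*(1-Vf) = 0.19*0.41 + 0.39*0.59 = 0.308

0.308


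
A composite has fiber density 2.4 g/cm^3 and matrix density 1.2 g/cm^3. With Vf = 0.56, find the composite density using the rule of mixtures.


rho_c = rho_f*Vf + rho_m*(1-Vf) = 2.4*0.56 + 1.2*0.44 = 1.872 g/cm^3

1.872 g/cm^3


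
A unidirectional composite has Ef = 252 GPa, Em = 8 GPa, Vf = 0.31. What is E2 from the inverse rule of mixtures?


1/E2 = Vf/Ef + (1-Vf)/Em = 0.31/252 + 0.69/8
E2 = 11.43 GPa

11.43 GPa


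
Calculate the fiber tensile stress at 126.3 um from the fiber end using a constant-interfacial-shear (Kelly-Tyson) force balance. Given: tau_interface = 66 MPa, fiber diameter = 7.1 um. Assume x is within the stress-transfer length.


Force balance: sigma_f * (pi*d^2/4) = tau * (pi*d) * x  ->  sigma_f = 4 * tau * x / d
sigma_f = 4 * 66 * 126.3 / 7.1 = 4696.2 MPa

4696.2 MPa


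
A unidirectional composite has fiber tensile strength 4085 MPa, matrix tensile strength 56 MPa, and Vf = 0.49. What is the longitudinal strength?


sigma_1 = sigma_f*Vf + sigma_m*(1-Vf) = 4085*0.49 + 56*0.51 = 2030.2 MPa

2030.2 MPa


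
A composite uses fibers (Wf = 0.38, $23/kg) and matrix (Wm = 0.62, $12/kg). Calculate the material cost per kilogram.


Cost = cost_f*Wf + cost_m*Wm = 23*0.38 + 12*0.62 = $16.18/kg

$16.18/kg


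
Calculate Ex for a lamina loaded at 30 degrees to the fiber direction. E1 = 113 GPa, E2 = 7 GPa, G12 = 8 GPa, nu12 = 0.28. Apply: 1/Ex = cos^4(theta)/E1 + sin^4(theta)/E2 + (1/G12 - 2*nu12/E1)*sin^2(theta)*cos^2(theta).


cos^4(30) = 0.5625, sin^4(30) = 0.0625, sin^2(30)*cos^2(30) = 0.1875
1/G12 - 2*nu12/E1 = 1/8 - 2*0.28/113 = 0.120044 GPa^-1
1/Ex = 0.5625/113 + 0.0625/7 + 0.120044*0.1875 = 0.0364147 GPa^-1
Ex = 27.46 GPa

27.46 GPa


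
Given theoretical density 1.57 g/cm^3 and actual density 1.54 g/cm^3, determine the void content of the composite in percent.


Void% = (rho_theo - rho_actual)/rho_theo * 100 = (1.57 - 1.54)/1.57 * 100 = 1.91%

1.91%


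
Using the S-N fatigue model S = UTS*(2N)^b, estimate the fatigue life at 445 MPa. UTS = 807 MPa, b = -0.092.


N = 0.5 * (S/UTS)^(1/b) = 0.5 * (445/807)^(1/-0.092) = 322.7748 cycles

322.7748 cycles


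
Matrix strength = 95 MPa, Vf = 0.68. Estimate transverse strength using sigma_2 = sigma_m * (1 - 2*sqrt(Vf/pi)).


factor = 1 - 2*sqrt(0.68/pi) = 0.0695
sigma_2 = 95 * 0.0695 = 6.6 MPa

6.6 MPa


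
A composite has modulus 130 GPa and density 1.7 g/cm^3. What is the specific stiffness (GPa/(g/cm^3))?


Specific stiffness = E/rho = 130/1.7 = 76.5 GPa/(g/cm^3)

76.5 GPa/(g/cm^3)


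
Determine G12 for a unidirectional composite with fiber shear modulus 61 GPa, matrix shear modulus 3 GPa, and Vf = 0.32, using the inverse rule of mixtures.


1/G12 = Vf/Gf + (1-Vf)/Gm = 0.32/61 + 0.68/3
G12 = 4.31 GPa

4.31 GPa


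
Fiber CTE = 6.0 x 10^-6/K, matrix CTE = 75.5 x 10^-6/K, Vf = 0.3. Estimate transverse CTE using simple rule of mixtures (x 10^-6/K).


alpha_2 = alpha_f*Vf + alpha_m*(1-Vf) = 6.0*0.3 + 75.5*0.7 = 54.7 x 10^-6/K

54.7 x 10^-6/K


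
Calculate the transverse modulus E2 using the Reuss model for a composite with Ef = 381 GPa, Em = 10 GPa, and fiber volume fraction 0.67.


1/E2 = Vf/Ef + (1-Vf)/Em = 0.67/381 + 0.33/10
E2 = 28.77 GPa

28.77 GPa


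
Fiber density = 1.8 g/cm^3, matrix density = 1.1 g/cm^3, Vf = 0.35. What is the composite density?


rho_c = rho_f*Vf + rho_m*(1-Vf) = 1.8*0.35 + 1.1*0.65 = 1.345 g/cm^3

1.345 g/cm^3


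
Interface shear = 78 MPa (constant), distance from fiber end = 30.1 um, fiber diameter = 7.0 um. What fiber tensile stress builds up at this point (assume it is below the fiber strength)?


Force balance: sigma_f * (pi*d^2/4) = tau * (pi*d) * x  ->  sigma_f = 4 * tau * x / d
sigma_f = 4 * 78 * 30.1 / 7.0 = 1341.6 MPa

1341.6 MPa


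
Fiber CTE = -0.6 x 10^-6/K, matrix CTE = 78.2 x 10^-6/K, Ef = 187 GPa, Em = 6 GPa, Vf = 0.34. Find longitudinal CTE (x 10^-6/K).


E1 = Ef*Vf + Em*(1-Vf) = 67.54
alpha_1 = (alpha_f*Ef*Vf + alpha_m*Em*(1-Vf))/E1 = 4.02 x 10^-6/K

4.02 x 10^-6/K


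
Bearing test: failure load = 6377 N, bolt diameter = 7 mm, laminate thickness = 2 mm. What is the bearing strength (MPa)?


sigma_br = F/(d*h) = 6377/(7*2) = 455.5 MPa

455.5 MPa


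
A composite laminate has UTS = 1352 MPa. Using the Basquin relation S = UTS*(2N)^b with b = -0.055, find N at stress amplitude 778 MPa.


N = 0.5 * (S/UTS)^(1/b) = 0.5 * (778/1352)^(1/-0.055) = 11549.2436 cycles

11549.2436 cycles


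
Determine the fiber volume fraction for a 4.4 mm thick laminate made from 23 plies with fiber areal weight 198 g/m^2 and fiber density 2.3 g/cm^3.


Vf = n * FAW / (rho_f * h * 1000) = 23 * 198 / (2.3 * 4.4 * 1000) = 0.45

0.45


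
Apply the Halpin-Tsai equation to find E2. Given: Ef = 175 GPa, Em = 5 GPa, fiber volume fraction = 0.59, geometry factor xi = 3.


eta = (Ef/Em - 1)/(Ef/Em + xi) = (35.0 - 1)/(35.0 + 3) = 0.8947
E2 = Em*(1+xi*eta*Vf)/(1-eta*Vf) = 27.36 GPa

27.36 GPa


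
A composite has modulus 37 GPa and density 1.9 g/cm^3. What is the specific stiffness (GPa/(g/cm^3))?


Specific stiffness = E/rho = 37/1.9 = 19.5 GPa/(g/cm^3)

19.5 GPa/(g/cm^3)


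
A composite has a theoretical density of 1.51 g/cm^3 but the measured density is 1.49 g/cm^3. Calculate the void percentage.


Void% = (rho_theo - rho_actual)/rho_theo * 100 = (1.51 - 1.49)/1.51 * 100 = 1.32%

1.32%


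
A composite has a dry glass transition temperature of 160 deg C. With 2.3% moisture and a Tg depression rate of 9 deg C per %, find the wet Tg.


Tg_wet = Tg_dry - k*moisture = 160 - 9*2.3 = 139.3 deg C

139.3 deg C


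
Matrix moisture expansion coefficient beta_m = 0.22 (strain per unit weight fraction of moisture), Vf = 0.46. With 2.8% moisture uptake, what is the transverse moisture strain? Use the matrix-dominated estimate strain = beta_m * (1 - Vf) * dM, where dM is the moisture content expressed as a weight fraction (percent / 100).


dM = 2.8/100 = 0.028
strain = beta_m * (1-Vf) * dM = 0.22 * 0.54 * 0.028 = 0.0033264

0.0033264


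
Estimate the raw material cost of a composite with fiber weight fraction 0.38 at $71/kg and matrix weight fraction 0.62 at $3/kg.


Cost = cost_f*Wf + cost_m*Wm = 71*0.38 + 3*0.62 = $28.84/kg

$28.84/kg


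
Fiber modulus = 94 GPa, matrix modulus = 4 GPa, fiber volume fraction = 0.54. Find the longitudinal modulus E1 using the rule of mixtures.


E1 = Ef*Vf + Em*(1-Vf) = 94*0.54 + 4*0.46 = 52.6 GPa

52.6 GPa


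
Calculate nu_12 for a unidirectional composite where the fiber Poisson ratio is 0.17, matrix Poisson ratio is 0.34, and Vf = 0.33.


nu_12 = nu_f*Vf + nu_m*(1-Vf) = 0.17*0.33 + 0.34*0.67 = 0.2839

0.2839


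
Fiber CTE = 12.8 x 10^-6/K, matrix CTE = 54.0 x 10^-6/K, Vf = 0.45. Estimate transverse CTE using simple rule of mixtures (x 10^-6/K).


alpha_2 = alpha_f*Vf + alpha_m*(1-Vf) = 12.8*0.45 + 54.0*0.55 = 35.5 x 10^-6/K

35.5 x 10^-6/K


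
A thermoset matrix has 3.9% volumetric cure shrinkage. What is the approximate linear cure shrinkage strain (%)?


Linear shrinkage ≈ vol_shrink/3 = 3.9/3 = 1.3%

1.3%


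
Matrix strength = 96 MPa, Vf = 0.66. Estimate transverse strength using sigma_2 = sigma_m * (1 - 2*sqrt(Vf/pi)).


factor = 1 - 2*sqrt(0.66/pi) = 0.0833
sigma_2 = 96 * 0.0833 = 8.0 MPa

8.0 MPa


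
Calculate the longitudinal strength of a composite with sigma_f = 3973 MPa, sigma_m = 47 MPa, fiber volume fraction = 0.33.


sigma_1 = sigma_f*Vf + sigma_m*(1-Vf) = 3973*0.33 + 47*0.67 = 1342.6 MPa

1342.6 MPa


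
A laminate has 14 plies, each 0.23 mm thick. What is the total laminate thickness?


h = n * t_ply = 14 * 0.23 = 3.22 mm

3.22 mm


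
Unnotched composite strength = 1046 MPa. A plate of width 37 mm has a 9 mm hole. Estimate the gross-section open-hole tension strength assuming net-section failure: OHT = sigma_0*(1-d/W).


OHT = sigma_0*(1-d/W) = 1046*(1-9/37) = 791.6 MPa

791.6 MPa


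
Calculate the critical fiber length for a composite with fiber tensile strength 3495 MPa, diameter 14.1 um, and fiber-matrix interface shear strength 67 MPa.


Lc = sigma_f * d / (2 * tau_i) = 3495 * 14.1 / (2 * 67) = 367.8 um

367.8 um


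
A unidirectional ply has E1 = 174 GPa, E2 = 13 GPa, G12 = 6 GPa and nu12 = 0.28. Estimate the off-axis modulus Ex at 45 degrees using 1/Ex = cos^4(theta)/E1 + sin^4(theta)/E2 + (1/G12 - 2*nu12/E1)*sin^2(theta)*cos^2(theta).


cos^4(45) = 0.25, sin^4(45) = 0.25, sin^2(45)*cos^2(45) = 0.25
1/G12 - 2*nu12/E1 = 1/6 - 2*0.28/174 = 0.163448 GPa^-1
1/Ex = 0.25/174 + 0.25/13 + 0.163448*0.25 = 0.0615296 GPa^-1
Ex = 16.25 GPa

16.25 GPa


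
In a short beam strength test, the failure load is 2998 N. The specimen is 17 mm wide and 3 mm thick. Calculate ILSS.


ILSS = 3F/(4bh) = 3*2998/(4*17*3) = 44.09 MPa

44.09 MPa


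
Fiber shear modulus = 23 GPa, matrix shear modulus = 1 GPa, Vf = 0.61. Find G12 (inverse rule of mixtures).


1/G12 = Vf/Gf + (1-Vf)/Gm = 0.61/23 + 0.39/1
G12 = 2.4 GPa

2.4 GPa


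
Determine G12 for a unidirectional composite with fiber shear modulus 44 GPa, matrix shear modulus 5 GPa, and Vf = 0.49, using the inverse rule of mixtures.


1/G12 = Vf/Gf + (1-Vf)/Gm = 0.49/44 + 0.51/5
G12 = 8.84 GPa

8.84 GPa


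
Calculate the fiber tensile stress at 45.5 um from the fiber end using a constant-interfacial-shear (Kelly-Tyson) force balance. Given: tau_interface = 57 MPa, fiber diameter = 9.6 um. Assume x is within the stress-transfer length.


Force balance: sigma_f * (pi*d^2/4) = tau * (pi*d) * x  ->  sigma_f = 4 * tau * x / d
sigma_f = 4 * 57 * 45.5 / 9.6 = 1080.6 MPa

1080.6 MPa


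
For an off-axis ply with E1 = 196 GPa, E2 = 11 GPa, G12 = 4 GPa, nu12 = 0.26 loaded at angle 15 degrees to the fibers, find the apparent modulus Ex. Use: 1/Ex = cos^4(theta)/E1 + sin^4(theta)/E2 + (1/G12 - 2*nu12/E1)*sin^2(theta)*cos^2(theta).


cos^4(15) = 0.870513, sin^4(15) = 0.004487, sin^2(15)*cos^2(15) = 0.0625
1/G12 - 2*nu12/E1 = 1/4 - 2*0.26/196 = 0.247347 GPa^-1
1/Ex = 0.870513/196 + 0.004487/11 + 0.247347*0.0625 = 0.0203085 GPa^-1
Ex = 49.24 GPa

49.24 GPa


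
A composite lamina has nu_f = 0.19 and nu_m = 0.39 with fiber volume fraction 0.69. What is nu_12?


nu_12 = nu_f*Vf + nu_m*(1-Vf) = 0.19*0.69 + 0.39*0.31 = 0.252

0.252


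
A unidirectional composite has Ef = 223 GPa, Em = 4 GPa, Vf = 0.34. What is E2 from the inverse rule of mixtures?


1/E2 = Vf/Ef + (1-Vf)/Em = 0.34/223 + 0.66/4
E2 = 6.01 GPa

6.01 GPa


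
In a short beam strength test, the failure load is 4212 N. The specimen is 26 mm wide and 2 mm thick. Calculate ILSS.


ILSS = 3F/(4bh) = 3*4212/(4*26*2) = 60.75 MPa

60.75 MPa


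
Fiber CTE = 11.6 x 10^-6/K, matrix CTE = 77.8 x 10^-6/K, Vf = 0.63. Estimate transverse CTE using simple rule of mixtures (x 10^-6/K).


alpha_2 = alpha_f*Vf + alpha_m*(1-Vf) = 11.6*0.63 + 77.8*0.37 = 36.1 x 10^-6/K

36.1 x 10^-6/K


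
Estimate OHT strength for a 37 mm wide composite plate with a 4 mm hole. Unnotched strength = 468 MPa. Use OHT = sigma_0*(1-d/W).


OHT = sigma_0*(1-d/W) = 468*(1-4/37) = 417.4 MPa

417.4 MPa


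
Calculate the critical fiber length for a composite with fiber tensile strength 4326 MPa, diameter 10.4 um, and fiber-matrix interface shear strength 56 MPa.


Lc = sigma_f * d / (2 * tau_i) = 4326 * 10.4 / (2 * 56) = 401.7 um

401.7 um


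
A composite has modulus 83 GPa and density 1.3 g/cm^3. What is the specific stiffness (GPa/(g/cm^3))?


Specific stiffness = E/rho = 83/1.3 = 63.8 GPa/(g/cm^3)

63.8 GPa/(g/cm^3)


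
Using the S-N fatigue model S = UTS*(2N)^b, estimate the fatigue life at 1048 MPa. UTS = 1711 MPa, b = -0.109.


N = 0.5 * (S/UTS)^(1/b) = 0.5 * (1048/1711)^(1/-0.109) = 44.8826 cycles

44.8826 cycles


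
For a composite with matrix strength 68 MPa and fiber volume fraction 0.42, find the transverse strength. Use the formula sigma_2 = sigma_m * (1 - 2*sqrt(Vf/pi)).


factor = 1 - 2*sqrt(0.42/pi) = 0.2687
sigma_2 = 68 * 0.2687 = 18.27 MPa

18.27 MPa


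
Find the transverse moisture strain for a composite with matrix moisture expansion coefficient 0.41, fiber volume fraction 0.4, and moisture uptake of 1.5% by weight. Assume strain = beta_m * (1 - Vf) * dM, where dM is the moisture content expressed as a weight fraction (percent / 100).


dM = 1.5/100 = 0.015
strain = beta_m * (1-Vf) * dM = 0.41 * 0.6 * 0.015 = 0.00369

0.00369


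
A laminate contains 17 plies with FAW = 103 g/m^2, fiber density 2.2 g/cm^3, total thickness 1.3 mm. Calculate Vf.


Vf = n * FAW / (rho_f * h * 1000) = 17 * 103 / (2.2 * 1.3 * 1000) = 0.6122

0.6122


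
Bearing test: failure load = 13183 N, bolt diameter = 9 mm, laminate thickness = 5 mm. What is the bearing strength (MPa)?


sigma_br = F/(d*h) = 13183/(9*5) = 293.0 MPa

293.0 MPa


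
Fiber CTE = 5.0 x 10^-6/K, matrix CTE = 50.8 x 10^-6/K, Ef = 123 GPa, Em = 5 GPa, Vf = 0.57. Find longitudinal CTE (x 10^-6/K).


E1 = Ef*Vf + Em*(1-Vf) = 72.26
alpha_1 = (alpha_f*Ef*Vf + alpha_m*Em*(1-Vf))/E1 = 6.36 x 10^-6/K

6.36 x 10^-6/K


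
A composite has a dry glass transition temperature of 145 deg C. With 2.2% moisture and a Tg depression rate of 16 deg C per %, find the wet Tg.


Tg_wet = Tg_dry - k*moisture = 145 - 16*2.2 = 109.8 deg C

109.8 deg C


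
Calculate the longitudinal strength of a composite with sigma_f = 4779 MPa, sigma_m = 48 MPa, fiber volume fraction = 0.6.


sigma_1 = sigma_f*Vf + sigma_m*(1-Vf) = 4779*0.6 + 48*0.4 = 2886.6 MPa

2886.6 MPa


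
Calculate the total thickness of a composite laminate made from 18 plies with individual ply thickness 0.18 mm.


h = n * t_ply = 18 * 0.18 = 3.24 mm

3.24 mm


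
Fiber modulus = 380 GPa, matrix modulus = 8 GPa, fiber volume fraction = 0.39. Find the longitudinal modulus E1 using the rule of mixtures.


E1 = Ef*Vf + Em*(1-Vf) = 380*0.39 + 8*0.61 = 153.08 GPa

153.08 GPa


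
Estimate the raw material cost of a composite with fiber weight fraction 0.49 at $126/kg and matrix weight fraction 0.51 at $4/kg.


Cost = cost_f*Wf + cost_m*Wm = 126*0.49 + 4*0.51 = $63.78/kg

$63.78/kg


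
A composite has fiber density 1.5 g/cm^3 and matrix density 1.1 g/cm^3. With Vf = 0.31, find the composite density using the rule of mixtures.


rho_c = rho_f*Vf + rho_m*(1-Vf) = 1.5*0.31 + 1.1*0.69 = 1.224 g/cm^3

1.224 g/cm^3


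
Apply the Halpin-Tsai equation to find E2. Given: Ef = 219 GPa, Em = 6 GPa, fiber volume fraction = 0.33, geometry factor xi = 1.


eta = (Ef/Em - 1)/(Ef/Em + xi) = (36.5 - 1)/(36.5 + 1) = 0.9467
E2 = Em*(1+xi*eta*Vf)/(1-eta*Vf) = 11.45 GPa

11.45 GPa


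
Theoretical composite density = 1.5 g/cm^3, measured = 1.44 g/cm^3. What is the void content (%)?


Void% = (rho_theo - rho_actual)/rho_theo * 100 = (1.5 - 1.44)/1.5 * 100 = 4.0%

4.0%


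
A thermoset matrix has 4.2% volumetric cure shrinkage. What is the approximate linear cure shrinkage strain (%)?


Linear shrinkage ≈ vol_shrink/3 = 4.2/3 = 1.4%

1.4%


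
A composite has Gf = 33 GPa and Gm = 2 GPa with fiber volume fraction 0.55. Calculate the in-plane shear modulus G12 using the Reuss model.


1/G12 = Vf/Gf + (1-Vf)/Gm = 0.55/33 + 0.45/2
G12 = 4.14 GPa

4.14 GPa


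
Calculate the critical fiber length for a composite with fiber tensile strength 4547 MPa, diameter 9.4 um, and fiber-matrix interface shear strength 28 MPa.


Lc = sigma_f * d / (2 * tau_i) = 4547 * 9.4 / (2 * 28) = 763.2 um

763.2 um


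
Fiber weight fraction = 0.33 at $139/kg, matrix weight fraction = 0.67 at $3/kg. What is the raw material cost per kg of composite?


Cost = cost_f*Wf + cost_m*Wm = 139*0.33 + 3*0.67 = $47.88/kg

$47.88/kg


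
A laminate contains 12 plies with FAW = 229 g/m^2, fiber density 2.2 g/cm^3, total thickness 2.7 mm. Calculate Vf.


Vf = n * FAW / (rho_f * h * 1000) = 12 * 229 / (2.2 * 2.7 * 1000) = 0.4626

0.4626


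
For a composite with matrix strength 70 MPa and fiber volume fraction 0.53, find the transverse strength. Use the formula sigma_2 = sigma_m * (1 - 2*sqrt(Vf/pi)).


factor = 1 - 2*sqrt(0.53/pi) = 0.1785
sigma_2 = 70 * 0.1785 = 12.5 MPa

12.5 MPa


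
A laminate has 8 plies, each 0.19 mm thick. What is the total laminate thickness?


h = n * t_ply = 8 * 0.19 = 1.52 mm

1.52 mm


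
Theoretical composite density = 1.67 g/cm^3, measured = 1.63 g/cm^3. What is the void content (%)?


Void% = (rho_theo - rho_actual)/rho_theo * 100 = (1.67 - 1.63)/1.67 * 100 = 2.4%

2.4%


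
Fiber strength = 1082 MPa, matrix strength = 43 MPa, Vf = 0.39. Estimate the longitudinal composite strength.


sigma_1 = sigma_f*Vf + sigma_m*(1-Vf) = 1082*0.39 + 43*0.61 = 448.2 MPa

448.2 MPa


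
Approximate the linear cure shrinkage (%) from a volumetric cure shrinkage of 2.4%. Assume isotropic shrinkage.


Linear shrinkage ≈ vol_shrink/3 = 2.4/3 = 0.8%

0.8%


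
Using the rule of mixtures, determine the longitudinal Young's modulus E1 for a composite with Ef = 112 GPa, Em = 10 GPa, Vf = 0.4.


E1 = Ef*Vf + Em*(1-Vf) = 112*0.4 + 10*0.6 = 50.8 GPa

50.8 GPa


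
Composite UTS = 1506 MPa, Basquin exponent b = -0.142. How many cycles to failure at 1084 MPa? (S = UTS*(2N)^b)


N = 0.5 * (S/UTS)^(1/b) = 0.5 * (1084/1506)^(1/-0.142) = 5.0649 cycles

5.0649 cycles


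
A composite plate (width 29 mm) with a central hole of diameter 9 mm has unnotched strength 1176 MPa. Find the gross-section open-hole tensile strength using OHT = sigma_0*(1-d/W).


OHT = sigma_0*(1-d/W) = 1176*(1-9/29) = 811.0 MPa

811.0 MPa


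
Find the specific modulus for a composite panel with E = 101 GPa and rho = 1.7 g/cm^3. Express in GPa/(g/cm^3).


Specific stiffness = E/rho = 101/1.7 = 59.4 GPa/(g/cm^3)

59.4 GPa/(g/cm^3)


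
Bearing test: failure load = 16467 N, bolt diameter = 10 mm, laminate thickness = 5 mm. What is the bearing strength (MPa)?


sigma_br = F/(d*h) = 16467/(10*5) = 329.3 MPa

329.3 MPa


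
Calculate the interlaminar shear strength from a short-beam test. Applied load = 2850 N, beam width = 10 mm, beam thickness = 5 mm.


ILSS = 3F/(4bh) = 3*2850/(4*10*5) = 42.75 MPa

42.75 MPa


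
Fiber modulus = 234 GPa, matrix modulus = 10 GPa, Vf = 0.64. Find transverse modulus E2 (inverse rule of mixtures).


1/E2 = Vf/Ef + (1-Vf)/Em = 0.64/234 + 0.36/10
E2 = 25.82 GPa

25.82 GPa


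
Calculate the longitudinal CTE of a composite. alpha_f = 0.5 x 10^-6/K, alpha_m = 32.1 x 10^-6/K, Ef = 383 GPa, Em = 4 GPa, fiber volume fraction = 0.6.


E1 = Ef*Vf + Em*(1-Vf) = 231.4
alpha_1 = (alpha_f*Ef*Vf + alpha_m*Em*(1-Vf))/E1 = 0.72 x 10^-6/K

0.72 x 10^-6/K


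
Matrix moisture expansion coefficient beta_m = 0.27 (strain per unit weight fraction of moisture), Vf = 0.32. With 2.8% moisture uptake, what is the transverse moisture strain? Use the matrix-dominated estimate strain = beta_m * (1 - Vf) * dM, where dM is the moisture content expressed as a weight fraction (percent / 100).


dM = 2.8/100 = 0.028
strain = beta_m * (1-Vf) * dM = 0.27 * 0.68 * 0.028 = 0.0051408

0.0051408


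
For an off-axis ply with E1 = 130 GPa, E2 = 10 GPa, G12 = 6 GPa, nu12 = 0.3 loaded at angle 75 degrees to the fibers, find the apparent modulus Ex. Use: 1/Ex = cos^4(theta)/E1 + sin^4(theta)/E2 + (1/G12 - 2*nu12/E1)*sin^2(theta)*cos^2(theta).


cos^4(75) = 0.004487, sin^4(75) = 0.870513, sin^2(75)*cos^2(75) = 0.0625
1/G12 - 2*nu12/E1 = 1/6 - 2*0.3/130 = 0.162051 GPa^-1
1/Ex = 0.004487/130 + 0.870513/10 + 0.162051*0.0625 = 0.097214 GPa^-1
Ex = 10.29 GPa

10.29 GPa


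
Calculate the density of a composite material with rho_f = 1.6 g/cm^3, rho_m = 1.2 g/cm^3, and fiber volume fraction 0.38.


rho_c = rho_f*Vf + rho_m*(1-Vf) = 1.6*0.38 + 1.2*0.62 = 1.352 g/cm^3

1.352 g/cm^3


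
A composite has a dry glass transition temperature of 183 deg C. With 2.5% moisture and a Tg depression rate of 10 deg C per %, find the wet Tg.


Tg_wet = Tg_dry - k*moisture = 183 - 10*2.5 = 158.0 deg C

158.0 deg C


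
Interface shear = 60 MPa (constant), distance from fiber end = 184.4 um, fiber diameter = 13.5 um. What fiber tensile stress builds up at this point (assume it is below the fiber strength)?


Force balance: sigma_f * (pi*d^2/4) = tau * (pi*d) * x  ->  sigma_f = 4 * tau * x / d
sigma_f = 4 * 60 * 184.4 / 13.5 = 3278.2 MPa

3278.2 MPa


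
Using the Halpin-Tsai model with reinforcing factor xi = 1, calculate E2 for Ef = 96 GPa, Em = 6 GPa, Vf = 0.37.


eta = (Ef/Em - 1)/(Ef/Em + xi) = (16.0 - 1)/(16.0 + 1) = 0.8824
E2 = Em*(1+xi*eta*Vf)/(1-eta*Vf) = 11.82 GPa

11.82 GPa


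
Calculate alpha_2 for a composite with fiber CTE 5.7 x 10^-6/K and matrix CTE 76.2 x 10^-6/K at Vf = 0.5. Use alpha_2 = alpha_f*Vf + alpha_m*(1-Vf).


alpha_2 = alpha_f*Vf + alpha_m*(1-Vf) = 5.7*0.5 + 76.2*0.5 = 41.0 x 10^-6/K

41.0 x 10^-6/K


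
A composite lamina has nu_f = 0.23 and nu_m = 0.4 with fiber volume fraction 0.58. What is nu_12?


nu_12 = nu_f*Vf + nu_m*(1-Vf) = 0.23*0.58 + 0.4*0.42 = 0.3014

0.3014


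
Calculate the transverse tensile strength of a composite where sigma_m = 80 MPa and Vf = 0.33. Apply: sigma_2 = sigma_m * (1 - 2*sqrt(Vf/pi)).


factor = 1 - 2*sqrt(0.33/pi) = 0.3518
sigma_2 = 80 * 0.3518 = 28.14 MPa

28.14 MPa


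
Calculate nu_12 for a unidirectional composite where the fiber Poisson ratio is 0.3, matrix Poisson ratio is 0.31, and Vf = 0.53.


nu_12 = nu_f*Vf + nu_m*(1-Vf) = 0.3*0.53 + 0.31*0.47 = 0.3047

0.3047


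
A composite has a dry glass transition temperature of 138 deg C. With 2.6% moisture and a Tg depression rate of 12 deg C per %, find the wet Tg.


Tg_wet = Tg_dry - k*moisture = 138 - 12*2.6 = 106.8 deg C

106.8 deg C


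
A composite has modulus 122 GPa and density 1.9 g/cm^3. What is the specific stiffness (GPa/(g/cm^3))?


Specific stiffness = E/rho = 122/1.9 = 64.2 GPa/(g/cm^3)

64.2 GPa/(g/cm^3)


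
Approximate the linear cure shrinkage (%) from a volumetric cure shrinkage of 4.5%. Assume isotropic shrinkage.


Linear shrinkage ≈ vol_shrink/3 = 4.5/3 = 1.5%

1.5%


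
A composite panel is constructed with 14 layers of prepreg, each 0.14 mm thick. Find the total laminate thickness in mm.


h = n * t_ply = 14 * 0.14 = 1.96 mm

1.96 mm


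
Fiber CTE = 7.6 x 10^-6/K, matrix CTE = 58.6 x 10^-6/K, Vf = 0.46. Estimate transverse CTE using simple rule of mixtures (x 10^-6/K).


alpha_2 = alpha_f*Vf + alpha_m*(1-Vf) = 7.6*0.46 + 58.6*0.54 = 35.1 x 10^-6/K

35.1 x 10^-6/K


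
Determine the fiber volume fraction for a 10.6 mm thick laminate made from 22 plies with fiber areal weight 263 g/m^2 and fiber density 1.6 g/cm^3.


Vf = n * FAW / (rho_f * h * 1000) = 22 * 263 / (1.6 * 10.6 * 1000) = 0.3412

0.3412


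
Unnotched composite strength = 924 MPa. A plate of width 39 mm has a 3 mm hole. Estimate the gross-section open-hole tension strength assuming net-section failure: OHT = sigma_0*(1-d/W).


OHT = sigma_0*(1-d/W) = 924*(1-3/39) = 852.9 MPa

852.9 MPa


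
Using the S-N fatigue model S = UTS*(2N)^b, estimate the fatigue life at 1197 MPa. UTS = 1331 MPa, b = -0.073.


N = 0.5 * (S/UTS)^(1/b) = 0.5 * (1197/1331)^(1/-0.073) = 2.1392 cycles

2.1392 cycles


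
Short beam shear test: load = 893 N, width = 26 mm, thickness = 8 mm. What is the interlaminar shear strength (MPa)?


ILSS = 3F/(4bh) = 3*893/(4*26*8) = 3.22 MPa

3.22 MPa


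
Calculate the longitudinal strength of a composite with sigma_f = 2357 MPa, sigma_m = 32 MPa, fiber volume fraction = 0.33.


sigma_1 = sigma_f*Vf + sigma_m*(1-Vf) = 2357*0.33 + 32*0.67 = 799.3 MPa

799.3 MPa


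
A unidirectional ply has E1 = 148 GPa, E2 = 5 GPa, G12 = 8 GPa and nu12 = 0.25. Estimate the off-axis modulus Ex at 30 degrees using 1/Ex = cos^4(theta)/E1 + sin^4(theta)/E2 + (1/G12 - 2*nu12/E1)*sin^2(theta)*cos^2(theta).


cos^4(30) = 0.5625, sin^4(30) = 0.0625, sin^2(30)*cos^2(30) = 0.1875
1/G12 - 2*nu12/E1 = 1/8 - 2*0.25/148 = 0.121622 GPa^-1
1/Ex = 0.5625/148 + 0.0625/5 + 0.121622*0.1875 = 0.0391047 GPa^-1
Ex = 25.57 GPa

25.57 GPa


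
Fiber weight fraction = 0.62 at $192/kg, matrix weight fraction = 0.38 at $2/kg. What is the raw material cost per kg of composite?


Cost = cost_f*Wf + cost_m*Wm = 192*0.62 + 2*0.38 = $119.8/kg

$119.8/kg


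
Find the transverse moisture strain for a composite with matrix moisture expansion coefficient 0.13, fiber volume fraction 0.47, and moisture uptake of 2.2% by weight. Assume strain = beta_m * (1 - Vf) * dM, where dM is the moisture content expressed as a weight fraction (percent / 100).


dM = 2.2/100 = 0.022
strain = beta_m * (1-Vf) * dM = 0.13 * 0.53 * 0.022 = 0.0015158

0.0015158


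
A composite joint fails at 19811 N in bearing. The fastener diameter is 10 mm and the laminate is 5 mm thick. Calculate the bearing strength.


sigma_br = F/(d*h) = 19811/(10*5) = 396.2 MPa

396.2 MPa


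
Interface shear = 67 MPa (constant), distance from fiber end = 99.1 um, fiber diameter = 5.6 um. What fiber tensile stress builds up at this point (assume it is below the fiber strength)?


Force balance: sigma_f * (pi*d^2/4) = tau * (pi*d) * x  ->  sigma_f = 4 * tau * x / d
sigma_f = 4 * 67 * 99.1 / 5.6 = 4742.6 MPa

4742.6 MPa


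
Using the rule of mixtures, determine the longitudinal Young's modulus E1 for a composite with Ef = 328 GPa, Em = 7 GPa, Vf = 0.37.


E1 = Ef*Vf + Em*(1-Vf) = 328*0.37 + 7*0.63 = 125.77 GPa

125.77 GPa


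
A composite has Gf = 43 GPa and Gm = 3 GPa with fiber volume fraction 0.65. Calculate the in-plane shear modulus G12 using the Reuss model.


1/G12 = Vf/Gf + (1-Vf)/Gm = 0.65/43 + 0.35/3
G12 = 7.59 GPa

7.59 GPa


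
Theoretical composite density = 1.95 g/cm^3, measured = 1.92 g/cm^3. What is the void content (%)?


Void% = (rho_theo - rho_actual)/rho_theo * 100 = (1.95 - 1.92)/1.95 * 100 = 1.54%

1.54%


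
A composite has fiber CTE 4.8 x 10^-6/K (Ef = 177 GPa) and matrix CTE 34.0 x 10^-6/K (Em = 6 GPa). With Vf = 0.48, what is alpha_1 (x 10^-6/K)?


E1 = Ef*Vf + Em*(1-Vf) = 88.08
alpha_1 = (alpha_f*Ef*Vf + alpha_m*Em*(1-Vf))/E1 = 5.83 x 10^-6/K

5.83 x 10^-6/K


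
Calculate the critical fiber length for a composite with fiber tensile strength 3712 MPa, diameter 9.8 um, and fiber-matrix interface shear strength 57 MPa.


Lc = sigma_f * d / (2 * tau_i) = 3712 * 9.8 / (2 * 57) = 319.1 um

319.1 um


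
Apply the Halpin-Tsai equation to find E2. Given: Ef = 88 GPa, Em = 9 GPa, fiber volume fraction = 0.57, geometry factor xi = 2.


eta = (Ef/Em - 1)/(Ef/Em + xi) = (9.7778 - 1)/(9.7778 + 2) = 0.7453
E2 = Em*(1+xi*eta*Vf)/(1-eta*Vf) = 28.94 GPa

28.94 GPa


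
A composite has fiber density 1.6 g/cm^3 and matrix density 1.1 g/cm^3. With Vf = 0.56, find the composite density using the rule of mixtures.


rho_c = rho_f*Vf + rho_m*(1-Vf) = 1.6*0.56 + 1.1*0.44 = 1.38 g/cm^3

1.38 g/cm^3


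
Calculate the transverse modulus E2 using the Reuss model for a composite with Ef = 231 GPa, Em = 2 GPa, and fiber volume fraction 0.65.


1/E2 = Vf/Ef + (1-Vf)/Em = 0.65/231 + 0.35/2
E2 = 5.62 GPa

5.62 GPa


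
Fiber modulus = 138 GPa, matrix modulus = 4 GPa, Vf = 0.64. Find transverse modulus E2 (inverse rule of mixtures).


1/E2 = Vf/Ef + (1-Vf)/Em = 0.64/138 + 0.36/4
E2 = 10.57 GPa

10.57 GPa


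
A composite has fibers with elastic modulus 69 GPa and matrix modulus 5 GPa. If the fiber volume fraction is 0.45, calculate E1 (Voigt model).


E1 = Ef*Vf + Em*(1-Vf) = 69*0.45 + 5*0.55 = 33.8 GPa

33.8 GPa


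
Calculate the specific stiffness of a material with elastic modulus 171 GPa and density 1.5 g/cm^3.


Specific stiffness = E/rho = 171/1.5 = 114.0 GPa/(g/cm^3)

114.0 GPa/(g/cm^3)


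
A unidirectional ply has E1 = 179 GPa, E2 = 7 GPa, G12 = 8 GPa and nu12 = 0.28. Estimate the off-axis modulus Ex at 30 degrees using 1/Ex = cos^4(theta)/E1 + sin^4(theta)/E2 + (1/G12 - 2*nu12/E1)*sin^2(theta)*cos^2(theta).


cos^4(30) = 0.5625, sin^4(30) = 0.0625, sin^2(30)*cos^2(30) = 0.1875
1/G12 - 2*nu12/E1 = 1/8 - 2*0.28/179 = 0.121872 GPa^-1
1/Ex = 0.5625/179 + 0.0625/7 + 0.121872*0.1875 = 0.0349219 GPa^-1
Ex = 28.64 GPa

28.64 GPa


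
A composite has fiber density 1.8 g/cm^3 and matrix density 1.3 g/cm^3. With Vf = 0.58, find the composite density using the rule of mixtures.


rho_c = rho_f*Vf + rho_m*(1-Vf) = 1.8*0.58 + 1.3*0.42 = 1.59 g/cm^3

1.59 g/cm^3


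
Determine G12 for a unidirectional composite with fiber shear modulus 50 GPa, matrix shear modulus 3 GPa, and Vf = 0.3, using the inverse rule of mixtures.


1/G12 = Vf/Gf + (1-Vf)/Gm = 0.3/50 + 0.7/3
G12 = 4.18 GPa

4.18 GPa


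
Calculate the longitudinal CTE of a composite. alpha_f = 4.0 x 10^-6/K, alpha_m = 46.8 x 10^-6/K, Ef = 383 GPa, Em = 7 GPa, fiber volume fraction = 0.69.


E1 = Ef*Vf + Em*(1-Vf) = 266.44
alpha_1 = (alpha_f*Ef*Vf + alpha_m*Em*(1-Vf))/E1 = 4.35 x 10^-6/K

4.35 x 10^-6/K


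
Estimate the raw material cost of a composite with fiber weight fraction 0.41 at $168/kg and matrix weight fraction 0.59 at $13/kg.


Cost = cost_f*Wf + cost_m*Wm = 168*0.41 + 13*0.59 = $76.55/kg

$76.55/kg


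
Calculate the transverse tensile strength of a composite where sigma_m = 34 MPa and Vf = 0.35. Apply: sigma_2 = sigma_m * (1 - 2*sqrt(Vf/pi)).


factor = 1 - 2*sqrt(0.35/pi) = 0.3324
sigma_2 = 34 * 0.3324 = 11.3 MPa

11.3 MPa


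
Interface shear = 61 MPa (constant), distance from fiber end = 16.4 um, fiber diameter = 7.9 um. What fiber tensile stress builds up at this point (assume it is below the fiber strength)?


Force balance: sigma_f * (pi*d^2/4) = tau * (pi*d) * x  ->  sigma_f = 4 * tau * x / d
sigma_f = 4 * 61 * 16.4 / 7.9 = 506.5 MPa

506.5 MPa


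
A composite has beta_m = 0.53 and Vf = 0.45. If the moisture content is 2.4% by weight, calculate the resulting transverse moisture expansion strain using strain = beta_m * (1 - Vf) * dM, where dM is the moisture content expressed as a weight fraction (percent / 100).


dM = 2.4/100 = 0.024
strain = beta_m * (1-Vf) * dM = 0.53 * 0.55 * 0.024 = 0.006996

0.006996


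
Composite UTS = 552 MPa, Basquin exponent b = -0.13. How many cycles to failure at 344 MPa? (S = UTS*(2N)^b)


N = 0.5 * (S/UTS)^(1/b) = 0.5 * (344/552)^(1/-0.13) = 19.0030 cycles

19.0030 cycles


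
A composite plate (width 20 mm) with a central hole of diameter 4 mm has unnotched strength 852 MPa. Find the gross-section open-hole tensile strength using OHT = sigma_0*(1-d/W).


OHT = sigma_0*(1-d/W) = 852*(1-4/20) = 681.6 MPa

681.6 MPa


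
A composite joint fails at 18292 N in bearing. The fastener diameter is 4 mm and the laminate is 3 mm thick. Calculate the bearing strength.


sigma_br = F/(d*h) = 18292/(4*3) = 1524.3 MPa

1524.3 MPa


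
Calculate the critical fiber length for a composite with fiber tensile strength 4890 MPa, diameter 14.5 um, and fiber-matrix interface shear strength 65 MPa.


Lc = sigma_f * d / (2 * tau_i) = 4890 * 14.5 / (2 * 65) = 545.4 um

545.4 um


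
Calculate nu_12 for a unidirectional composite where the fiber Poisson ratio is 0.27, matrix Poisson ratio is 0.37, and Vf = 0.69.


nu_12 = nu_f*Vf + nu_m*(1-Vf) = 0.27*0.69 + 0.37*0.31 = 0.301

0.301


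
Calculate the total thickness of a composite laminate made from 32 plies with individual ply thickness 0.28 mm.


h = n * t_ply = 32 * 0.28 = 8.96 mm

8.96 mm


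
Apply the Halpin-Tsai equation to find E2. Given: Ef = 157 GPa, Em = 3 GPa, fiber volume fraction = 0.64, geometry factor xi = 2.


eta = (Ef/Em - 1)/(Ef/Em + xi) = (52.3333 - 1)/(52.3333 + 2) = 0.9448
E2 = Em*(1+xi*eta*Vf)/(1-eta*Vf) = 16.77 GPa

16.77 GPa


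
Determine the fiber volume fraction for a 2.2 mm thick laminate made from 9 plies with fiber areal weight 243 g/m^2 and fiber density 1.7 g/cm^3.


Vf = n * FAW / (rho_f * h * 1000) = 9 * 243 / (1.7 * 2.2 * 1000) = 0.5848

0.5848


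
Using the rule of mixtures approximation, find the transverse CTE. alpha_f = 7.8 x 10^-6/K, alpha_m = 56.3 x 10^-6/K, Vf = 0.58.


alpha_2 = alpha_f*Vf + alpha_m*(1-Vf) = 7.8*0.58 + 56.3*0.42 = 28.2 x 10^-6/K

28.2 x 10^-6/K


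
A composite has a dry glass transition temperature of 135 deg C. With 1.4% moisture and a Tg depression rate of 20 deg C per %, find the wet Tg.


Tg_wet = Tg_dry - k*moisture = 135 - 20*1.4 = 107.0 deg C

107.0 deg C


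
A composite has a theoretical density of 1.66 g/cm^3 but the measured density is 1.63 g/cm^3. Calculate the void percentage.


Void% = (rho_theo - rho_actual)/rho_theo * 100 = (1.66 - 1.63)/1.66 * 100 = 1.81%

1.81%


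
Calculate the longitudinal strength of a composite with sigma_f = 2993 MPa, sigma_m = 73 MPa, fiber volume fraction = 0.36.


sigma_1 = sigma_f*Vf + sigma_m*(1-Vf) = 2993*0.36 + 73*0.64 = 1124.2 MPa

1124.2 MPa


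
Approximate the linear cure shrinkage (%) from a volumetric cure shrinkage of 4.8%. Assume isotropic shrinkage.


Linear shrinkage ≈ vol_shrink/3 = 4.8/3 = 1.6%

1.6%


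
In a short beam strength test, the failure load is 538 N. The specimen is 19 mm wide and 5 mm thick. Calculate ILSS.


ILSS = 3F/(4bh) = 3*538/(4*19*5) = 4.25 MPa

4.25 MPa
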